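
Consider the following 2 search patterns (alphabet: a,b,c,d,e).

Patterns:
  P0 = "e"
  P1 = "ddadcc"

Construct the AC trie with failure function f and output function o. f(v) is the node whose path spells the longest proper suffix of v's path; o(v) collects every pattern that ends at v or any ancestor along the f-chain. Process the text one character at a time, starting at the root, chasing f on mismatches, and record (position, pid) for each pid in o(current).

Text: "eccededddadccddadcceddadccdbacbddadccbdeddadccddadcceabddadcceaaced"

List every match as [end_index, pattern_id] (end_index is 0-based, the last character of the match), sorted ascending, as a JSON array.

Build:
Trie nodes:
  n0 'ε': d→2 e→1
  n1 'e': ·  [P0 ends]
  n2 'd': d→3
  n3 'dd': a→4
  n4 'dda': d→5
  n5 'ddad': c→6
  n6 'ddadc': c→7
  n7 'ddadcc': ·  [P1 ends]

BFS fail/out derivation:
  n1('e'): parent n0 fail=0; on 'e' 0 → fail=0;  out {0}∪∅={0}
  n2('d'): parent n0 fail=0; on 'd' 0 → fail=0;  out ∅∪∅=∅
  n3('dd'): parent n2 fail=0; on 'd' 0 → fail=2;  out ∅∪∅=∅
  n4('dda'): parent n3 fail=2; on 'a' 2→0 → fail=0;  out ∅∪∅=∅
  n5('ddad'): parent n4 fail=0; on 'd' 0 → fail=2;  out ∅∪∅=∅
  n6('ddadc'): parent n5 fail=2; on 'c' 2→0 → fail=0;  out ∅∪∅=∅
  n7('ddadcc'): parent n6 fail=0; on 'c' 0 → fail=0;  out {1}∪∅={1}

Text stream:
i=0 'e': node 0→1  emit P0@[0:0]
i=1 'c': node 1→0 ·f
i=2 'c': node 0→0
i=3 'e': node 0→1  emit P0@[3:3]
i=4 'd': node 1→2 ·f
i=5 'e': node 2→1 ·f  emit P0@[5:5]
i=6 'd': node 1→2 ·f
i=7 'd': node 2→3
i=8 'd': node 3→3 ·f
i=9 'a': node 3→4
i=10 'd': node 4→5
i=11 'c': node 5→6
i=12 'c': node 6→7  emit P1@[7:12]
i=13 'd': node 7→2 ·f
i=14 'd': node 2→3
i=15 'a': node 3→4
i=16 'd': node 4→5
i=17 'c': node 5→6
i=18 'c': node 6→7  emit P1@[13:18]
i=19 'e': node 7→1 ·f  emit P0@[19:19]
i=20 'd': node 1→2 ·f
i=21 'd': node 2→3
i=22 'a': node 3→4
i=23 'd': node 4→5
i=24 'c': node 5→6
i=25 'c': node 6→7  emit P1@[20:25]
i=26 'd': node 7→2 ·f
i=27 'b': node 2→0 ·f
i=28 'a': node 0→0
i=29 'c': node 0→0
i=30 'b': node 0→0
i=31 'd': node 0→2
i=32 'd': node 2→3
i=33 'a': node 3→4
i=34 'd': node 4→5
i=35 'c': node 5→6
i=36 'c': node 6→7  emit P1@[31:36]
i=37 'b': node 7→0 ·f
i=38 'd': node 0→2
i=39 'e': node 2→1 ·f  emit P0@[39:39]
i=40 'd': node 1→2 ·f
i=41 'd': node 2→3
i=42 'a': node 3→4
i=43 'd': node 4→5
i=44 'c': node 5→6
i=45 'c': node 6→7  emit P1@[40:45]
i=46 'd': node 7→2 ·f
i=47 'd': node 2→3
i=48 'a': node 3→4
i=49 'd': node 4→5
i=50 'c': node 5→6
i=51 'c': node 6→7  emit P1@[46:51]
i=52 'e': node 7→1 ·f  emit P0@[52:52]
i=53 'a': node 1→0 ·f
i=54 'b': node 0→0
i=55 'd': node 0→2
i=56 'd': node 2→3
i=57 'a': node 3→4
i=58 'd': node 4→5
i=59 'c': node 5→6
i=60 'c': node 6→7  emit P1@[55:60]
i=61 'e': node 7→1 ·f  emit P0@[61:61]
i=62 'a': node 1→0 ·f
i=63 'a': node 0→0
i=64 'c': node 0→0
i=65 'e': node 0→1  emit P0@[65:65]
i=66 'd': node 1→2 ·f

All matches (sorted): [[0,0],[3,0],[5,0],[12,1],[18,1],[19,0],[25,1],[36,1],[39,0],[45,1],[51,1],[52,0],[60,1],[61,0],[65,0]]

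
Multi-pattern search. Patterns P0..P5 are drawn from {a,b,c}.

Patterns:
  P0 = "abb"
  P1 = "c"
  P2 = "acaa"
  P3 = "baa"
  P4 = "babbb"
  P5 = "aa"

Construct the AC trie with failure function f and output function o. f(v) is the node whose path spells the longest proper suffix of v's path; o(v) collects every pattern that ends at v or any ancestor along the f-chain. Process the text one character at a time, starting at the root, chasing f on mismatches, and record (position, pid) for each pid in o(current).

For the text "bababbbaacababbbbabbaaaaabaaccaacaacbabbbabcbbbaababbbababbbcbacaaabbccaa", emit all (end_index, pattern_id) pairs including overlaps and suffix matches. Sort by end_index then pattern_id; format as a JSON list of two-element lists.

Build:
Trie nodes:
  0='ε' goto a→1 b→8 c→4
  1='a' goto a→14 b→2 c→5
  2='ab' goto b→3
  3='abb' goto ·  ←P0
  4='c' goto ·  ←P1
  5='ac' goto a→6
  6='aca' goto a→7
  7='acaa' goto ·  ←P2
  8='b' goto a→9
  9='ba' goto a→10 b→11
  10='baa' goto ·  ←P3
  11='bab' goto b→12
  12='babb' goto b→13
  13='babbb' goto ·  ←P4
  14='aa' goto ·  ←P5

Failure links (BFS by depth):
  n1('a'): parent n0 fail=0; on 'a' 0 → fail=0;  out ∅∪∅=∅
  n4('c'): parent n0 fail=0; on 'c' 0 → fail=0;  out {1}∪∅={1}
  n8('b'): parent n0 fail=0; on 'b' 0 → fail=0;  out ∅∪∅=∅
  n2('ab'): parent n1 fail=0; on 'b' 0 → fail=8;  out ∅∪∅=∅
  n5('ac'): parent n1 fail=0; on 'c' 0 → fail=4;  out ∅∪{1}={1}
  n9('ba'): parent n8 fail=0; on 'a' 0 → fail=1;  out ∅∪∅=∅
  n14('aa'): parent n1 fail=0; on 'a' 0 → fail=1;  out {5}∪∅={5}
  n3('abb'): parent n2 fail=8; on 'b' 8→0 → fail=8;  out {0}∪∅={0}
  n6('aca'): parent n5 fail=4; on 'a' 4→0 → fail=1;  out ∅∪∅=∅
  n10('baa'): parent n9 fail=1; on 'a' 1 → fail=14;  out {3}∪{5}={3,5}
  n11('bab'): parent n9 fail=1; on 'b' 1 → fail=2;  out ∅∪∅=∅
  n7('acaa'): parent n6 fail=1; on 'a' 1 → fail=14;  out {2}∪{5}={2,5}
  n12('babb'): parent n11 fail=2; on 'b' 2 → fail=3;  out ∅∪{0}={0}
  n13('babbb'): parent n12 fail=3; on 'b' 3→8→0 → fail=8;  out {4}∪∅={4}

Scan:
[0] read 'b'  n0⇒n8
[1] read 'a'  n8⇒n9
[2] read 'b'  n9⇒n11
[3] read 'a'  n11⇒n9 (fail-walked)
[4] read 'b'  n9⇒n11
[5] read 'b'  n11⇒n12  ** P0@[3:5]
[6] read 'b'  n12⇒n13  ** P4@[2:6]
[7] read 'a'  n13⇒n9 (fail-walked)
[8] read 'a'  n9⇒n10  ** P3@[6:8],P5@[7:8]
[9] read 'c'  n10⇒n5 (fail-walked)  ** P1@[9:9]
[10] read 'a'  n5⇒n6
[11] read 'b'  n6⇒n2 (fail-walked)
[12] read 'a'  n2⇒n9 (fail-walked)
[13] read 'b'  n9⇒n11
[14] read 'b'  n11⇒n12  ** P0@[12:14]
[15] read 'b'  n12⇒n13  ** P4@[11:15]
[16] read 'b'  n13⇒n8 (fail-walked)
[17] read 'a'  n8⇒n9
[18] read 'b'  n9⇒n11
[19] read 'b'  n11⇒n12  ** P0@[17:19]
[20] read 'a'  n12⇒n9 (fail-walked)
[21] read 'a'  n9⇒n10  ** P3@[19:21],P5@[20:21]
[22] read 'a'  n10⇒n14 (fail-walked)  ** P5@[21:22]
[23] read 'a'  n14⇒n14 (fail-walked)  ** P5@[22:23]
[24] read 'a'  n14⇒n14 (fail-walked)  ** P5@[23:24]
[25] read 'b'  n14⇒n2 (fail-walked)
[26] read 'a'  n2⇒n9 (fail-walked)
[27] read 'a'  n9⇒n10  ** P3@[25:27],P5@[26:27]
[28] read 'c'  n10⇒n5 (fail-walked)  ** P1@[28:28]
[29] read 'c'  n5⇒n4 (fail-walked)  ** P1@[29:29]
[30] read 'a'  n4⇒n1 (fail-walked)
[31] read 'a'  n1⇒n14  ** P5@[30:31]
[32] read 'c'  n14⇒n5 (fail-walked)  ** P1@[32:32]
[33] read 'a'  n5⇒n6
[34] read 'a'  n6⇒n7  ** P2@[31:34],P5@[33:34]
[35] read 'c'  n7⇒n5 (fail-walked)  ** P1@[35:35]
[36] read 'b'  n5⇒n8 (fail-walked)
[37] read 'a'  n8⇒n9
[38] read 'b'  n9⇒n11
[39] read 'b'  n11⇒n12  ** P0@[37:39]
[40] read 'b'  n12⇒n13  ** P4@[36:40]
[41] read 'a'  n13⇒n9 (fail-walked)
[42] read 'b'  n9⇒n11
[43] read 'c'  n11⇒n4 (fail-walked)  ** P1@[43:43]
[44] read 'b'  n4⇒n8 (fail-walked)
[45] read 'b'  n8⇒n8 (fail-walked)
[46] read 'b'  n8⇒n8 (fail-walked)
[47] read 'a'  n8⇒n9
[48] read 'a'  n9⇒n10  ** P3@[46:48],P5@[47:48]
[49] read 'b'  n10⇒n2 (fail-walked)
[50] read 'a'  n2⇒n9 (fail-walked)
[51] read 'b'  n9⇒n11
[52] read 'b'  n11⇒n12  ** P0@[50:52]
[53] read 'b'  n12⇒n13  ** P4@[49:53]
[54] read 'a'  n13⇒n9 (fail-walked)
[55] read 'b'  n9⇒n11
[56] read 'a'  n11⇒n9 (fail-walked)
[57] read 'b'  n9⇒n11
[58] read 'b'  n11⇒n12  ** P0@[56:58]
[59] read 'b'  n12⇒n13  ** P4@[55:59]
[60] read 'c'  n13⇒n4 (fail-walked)  ** P1@[60:60]
[61] read 'b'  n4⇒n8 (fail-walked)
[62] read 'a'  n8⇒n9
[63] read 'c'  n9⇒n5 (fail-walked)  ** P1@[63:63]
[64] read 'a'  n5⇒n6
[65] read 'a'  n6⇒n7  ** P2@[62:65],P5@[64:65]
[66] read 'a'  n7⇒n14 (fail-walked)  ** P5@[65:66]
[67] read 'b'  n14⇒n2 (fail-walked)
[68] read 'b'  n2⇒n3  ** P0@[66:68]
[69] read 'c'  n3⇒n4 (fail-walked)  ** P1@[69:69]
[70] read 'c'  n4⇒n4 (fail-walked)  ** P1@[70:70]
[71] read 'a'  n4⇒n1 (fail-walked)
[72] read 'a'  n1⇒n14  ** P5@[71:72]

Matches: [[5,0],[6,4],[8,3],[8,5],[9,1],[14,0],[15,4],[19,0],[21,3],[21,5],[22,5],[23,5],[24,5],[27,3],[27,5],[28,1],[29,1],[31,5],[32,1],[34,2],[34,5],[35,1],[39,0],[40,4],[43,1],[48,3],[48,5],[52,0],[53,4],[58,0],[59,4],[60,1],[63,1],[65,2],[65,5],[66,5],[68,0],[69,1],[70,1],[72,5]]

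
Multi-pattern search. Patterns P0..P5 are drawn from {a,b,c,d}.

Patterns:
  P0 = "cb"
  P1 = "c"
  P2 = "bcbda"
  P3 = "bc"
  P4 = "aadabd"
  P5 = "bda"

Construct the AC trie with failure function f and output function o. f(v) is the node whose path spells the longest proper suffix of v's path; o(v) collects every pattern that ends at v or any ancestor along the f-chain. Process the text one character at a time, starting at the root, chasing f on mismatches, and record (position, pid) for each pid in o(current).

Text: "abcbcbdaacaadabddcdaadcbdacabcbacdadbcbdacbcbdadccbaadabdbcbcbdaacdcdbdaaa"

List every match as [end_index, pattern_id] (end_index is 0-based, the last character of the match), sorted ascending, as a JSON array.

Construct AC machine:
Trie nodes:
  0='ε' goto a→8 b→3 c→1
  1='c' goto b→2  ←P1
  2='cb' goto ·  ←P0
  3='b' goto c→4 d→14
  4='bc' goto b→5  ←P3
  5='bcb' goto d→6
  6='bcbd' goto a→7
  7='bcbda' goto ·  ←P2
  8='a' goto a→9
  9='aa' goto d→10
  10='aad' goto a→11
  11='aada' goto b→12
  12='aadab' goto d→13
  13='aadabd' goto ·  ←P4
  14='bd' goto a→15
  15='bda' goto ·  ←P5

Failure links (BFS by depth):
  fail(1) 'c': from fail(0)=0 chase 'c': 0 ⇒ 0;  out={1}∪out(0)={1}
  fail(3) 'b': from fail(0)=0 chase 'b': 0 ⇒ 0;  out=∅∪out(0)=∅
  fail(8) 'a': from fail(0)=0 chase 'a': 0 ⇒ 0;  out=∅∪out(0)=∅
  fail(2) 'cb': from fail(1)=0 chase 'b': 0 ⇒ 3;  out={0}∪out(3)={0}
  fail(4) 'bc': from fail(3)=0 chase 'c': 0 ⇒ 1;  out={3}∪out(1)={1,3}
  fail(9) 'aa': from fail(8)=0 chase 'a': 0 ⇒ 8;  out=∅∪out(8)=∅
  fail(14) 'bd': from fail(3)=0 chase 'd': 0 ⇒ 0;  out=∅∪out(0)=∅
  fail(5) 'bcb': from fail(4)=1 chase 'b': 1 ⇒ 2;  out=∅∪out(2)={0}
  fail(10) 'aad': from fail(9)=8 chase 'd': 8→0 ⇒ 0;  out=∅∪out(0)=∅
  fail(15) 'bda': from fail(14)=0 chase 'a': 0 ⇒ 8;  out={5}∪out(8)={5}
  fail(6) 'bcbd': from fail(5)=2 chase 'd': 2→3 ⇒ 14;  out=∅∪out(14)=∅
  fail(11) 'aada': from fail(10)=0 chase 'a': 0 ⇒ 8;  out=∅∪out(8)=∅
  fail(7) 'bcbda': from fail(6)=14 chase 'a': 14 ⇒ 15;  out={2}∪out(15)={2,5}
  fail(12) 'aadab': from fail(11)=8 chase 'b': 8→0 ⇒ 3;  out=∅∪out(3)=∅
  fail(13) 'aadabd': from fail(12)=3 chase 'd': 3 ⇒ 14;  out={4}∪out(14)={4}

Text stream:
pos 0 'a': at 8
pos 1 'b': at 3 (via fail)
pos 2 'c': at 4  → match P1@[2:2],P3@[1:2]
pos 3 'b': at 5  → match P0@[2:3]
pos 4 'c': at 4 (via fail)  → match P1@[4:4],P3@[3:4]
pos 5 'b': at 5  → match P0@[4:5]
pos 6 'd': at 6
pos 7 'a': at 7  → match P2@[3:7],P5@[5:7]
pos 8 'a': at 9 (via fail)
pos 9 'c': at 1 (via fail)  → match P1@[9:9]
pos 10 'a': at 8 (via fail)
pos 11 'a': at 9
pos 12 'd': at 10
pos 13 'a': at 11
pos 14 'b': at 12
pos 15 'd': at 13  → match P4@[10:15]
pos 16 'd': at 0 (via fail)
pos 17 'c': at 1  → match P1@[17:17]
pos 18 'd': at 0 (via fail)
pos 19 'a': at 8
pos 20 'a': at 9
pos 21 'd': at 10
pos 22 'c': at 1 (via fail)  → match P1@[22:22]
pos 23 'b': at 2  → match P0@[22:23]
pos 24 'd': at 14 (via fail)
pos 25 'a': at 15  → match P5@[23:25]
pos 26 'c': at 1 (via fail)  → match P1@[26:26]
pos 27 'a': at 8 (via fail)
pos 28 'b': at 3 (via fail)
pos 29 'c': at 4  → match P1@[29:29],P3@[28:29]
pos 30 'b': at 5  → match P0@[29:30]
pos 31 'a': at 8 (via fail)
pos 32 'c': at 1 (via fail)  → match P1@[32:32]
pos 33 'd': at 0 (via fail)
pos 34 'a': at 8
pos 35 'd': at 0 (via fail)
pos 36 'b': at 3
pos 37 'c': at 4  → match P1@[37:37],P3@[36:37]
pos 38 'b': at 5  → match P0@[37:38]
pos 39 'd': at 6
pos 40 'a': at 7  → match P2@[36:40],P5@[38:40]
pos 41 'c': at 1 (via fail)  → match P1@[41:41]
pos 42 'b': at 2  → match P0@[41:42]
pos 43 'c': at 4 (via fail)  → match P1@[43:43],P3@[42:43]
pos 44 'b': at 5  → match P0@[43:44]
pos 45 'd': at 6
pos 46 'a': at 7  → match P2@[42:46],P5@[44:46]
pos 47 'd': at 0 (via fail)
pos 48 'c': at 1  → match P1@[48:48]
pos 49 'c': at 1 (via fail)  → match P1@[49:49]
pos 50 'b': at 2  → match P0@[49:50]
pos 51 'a': at 8 (via fail)
pos 52 'a': at 9
pos 53 'd': at 10
pos 54 'a': at 11
pos 55 'b': at 12
pos 56 'd': at 13  → match P4@[51:56]
pos 57 'b': at 3 (via fail)
pos 58 'c': at 4  → match P1@[58:58],P3@[57:58]
pos 59 'b': at 5  → match P0@[58:59]
pos 60 'c': at 4 (via fail)  → match P1@[60:60],P3@[59:60]
pos 61 'b': at 5  → match P0@[60:61]
pos 62 'd': at 6
pos 63 'a': at 7  → match P2@[59:63],P5@[61:63]
pos 64 'a': at 9 (via fail)
pos 65 'c': at 1 (via fail)  → match P1@[65:65]
pos 66 'd': at 0 (via fail)
pos 67 'c': at 1  → match P1@[67:67]
pos 68 'd': at 0 (via fail)
pos 69 'b': at 3
pos 70 'd': at 14
pos 71 'a': at 15  → match P5@[69:71]
pos 72 'a': at 9 (via fail)
pos 73 'a': at 9 (via fail)

All matches (sorted): [[2,1],[2,3],[3,0],[4,1],[4,3],[5,0],[7,2],[7,5],[9,1],[15,4],[17,1],[22,1],[23,0],[25,5],[26,1],[29,1],[29,3],[30,0],[32,1],[37,1],[37,3],[38,0],[40,2],[40,5],[41,1],[42,0],[43,1],[43,3],[44,0],[46,2],[46,5],[48,1],[49,1],[50,0],[56,4],[58,1],[58,3],[59,0],[60,1],[60,3],[61,0],[63,2],[63,5],[65,1],[67,1],[71,5]]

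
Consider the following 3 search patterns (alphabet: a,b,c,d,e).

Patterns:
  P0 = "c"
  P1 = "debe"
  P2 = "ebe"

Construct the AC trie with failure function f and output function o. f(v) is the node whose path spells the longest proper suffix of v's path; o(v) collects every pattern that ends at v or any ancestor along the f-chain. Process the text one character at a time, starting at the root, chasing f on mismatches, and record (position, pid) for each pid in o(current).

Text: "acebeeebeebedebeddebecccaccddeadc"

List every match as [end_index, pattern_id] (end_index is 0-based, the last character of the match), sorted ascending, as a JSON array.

Build:
Trie nodes:
  0='ε' goto c→1 d→2 e→6
  1='c' goto ·  [P0 ends]
  2='d' goto e→3
  3='de' goto b→4
  4='deb' goto e→5
  5='debe' goto ·  [P1 ends]
  6='e' goto b→7
  7='eb' goto e→8
  8='ebe' goto ·  [P2 ends]

Failure links (BFS by depth):
  n1('c'): parent n0 fail=0; on 'c' 0 → fail=0;  out {0}∪∅={0}
  n2('d'): parent n0 fail=0; on 'd' 0 → fail=0;  out ∅∪∅=∅
  n6('e'): parent n0 fail=0; on 'e' 0 → fail=0;  out ∅∪∅=∅
  n3('de'): parent n2 fail=0; on 'e' 0 → fail=6;  out ∅∪∅=∅
  n7('eb'): parent n6 fail=0; on 'b' 0 → fail=0;  out ∅∪∅=∅
  n4('deb'): parent n3 fail=6; on 'b' 6 → fail=7;  out ∅∪∅=∅
  n8('ebe'): parent n7 fail=0; on 'e' 0 → fail=6;  out {2}∪∅={2}
  n5('debe'): parent n4 fail=7; on 'e' 7 → fail=8;  out {1}∪{2}={1,2}

Scan:
i=0 'a': node 0→0
i=1 'c': node 0→1  emit P0@[1:1]
i=2 'e': node 1→6 (via fail)
i=3 'b': node 6→7
i=4 'e': node 7→8  emit P2@[2:4]
i=5 'e': node 8→6 (via fail)
i=6 'e': node 6→6 (via fail)
i=7 'b': node 6→7
i=8 'e': node 7→8  emit P2@[6:8]
i=9 'e': node 8→6 (via fail)
i=10 'b': node 6→7
i=11 'e': node 7→8  emit P2@[9:11]
i=12 'd': node 8→2 (via fail)
i=13 'e': node 2→3
i=14 'b': node 3→4
i=15 'e': node 4→5  emit P1@[12:15],P2@[13:15]
i=16 'd': node 5→2 (via fail)
i=17 'd': node 2→2 (via fail)
i=18 'e': node 2→3
i=19 'b': node 3→4
i=20 'e': node 4→5  emit P1@[17:20],P2@[18:20]
i=21 'c': node 5→1 (via fail)  emit P0@[21:21]
i=22 'c': node 1→1 (via fail)  emit P0@[22:22]
i=23 'c': node 1→1 (via fail)  emit P0@[23:23]
i=24 'a': node 1→0 (via fail)
i=25 'c': node 0→1  emit P0@[25:25]
i=26 'c': node 1→1 (via fail)  emit P0@[26:26]
i=27 'd': node 1→2 (via fail)
i=28 'd': node 2→2 (via fail)
i=29 'e': node 2→3
i=30 'a': node 3→0 (via fail)
i=31 'd': node 0→2
i=32 'c': node 2→1 (via fail)  emit P0@[32:32]

Result: [[1,0],[4,2],[8,2],[11,2],[15,1],[15,2],[20,1],[20,2],[21,0],[22,0],[23,0],[25,0],[26,0],[32,0]]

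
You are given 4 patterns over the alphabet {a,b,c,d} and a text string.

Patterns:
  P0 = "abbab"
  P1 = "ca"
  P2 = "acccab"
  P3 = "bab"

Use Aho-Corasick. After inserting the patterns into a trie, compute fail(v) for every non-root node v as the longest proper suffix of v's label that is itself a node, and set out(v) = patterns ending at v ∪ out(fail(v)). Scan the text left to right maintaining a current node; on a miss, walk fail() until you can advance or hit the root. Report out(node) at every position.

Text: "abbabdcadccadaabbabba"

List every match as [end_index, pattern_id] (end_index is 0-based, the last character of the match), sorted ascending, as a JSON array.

Build automaton:
Trie nodes:
  0='ε' goto a→1 b→13 c→6
  1='a' goto b→2 c→8
  2='ab' goto b→3
  3='abb' goto a→4
  4='abba' goto b→5
  5='abbab' goto ·  ←P0
  6='c' goto a→7
  7='ca' goto ·  ←P1
  8='ac' goto c→9
  9='acc' goto c→10
  10='accc' goto a→11
  11='accca' goto b→12
  12='acccab' goto ·  ←P2
  13='b' goto a→14
  14='ba' goto b→15
  15='bab' goto ·  ←P3

Failure links (BFS by depth):
  fail(1) 'a': from fail(0)=0 chase 'a': 0 ⇒ 0;  out=∅∪out(0)=∅
  fail(6) 'c': from fail(0)=0 chase 'c': 0 ⇒ 0;  out=∅∪out(0)=∅
  fail(13) 'b': from fail(0)=0 chase 'b': 0 ⇒ 0;  out=∅∪out(0)=∅
  fail(2) 'ab': from fail(1)=0 chase 'b': 0 ⇒ 13;  out=∅∪out(13)=∅
  fail(7) 'ca': from fail(6)=0 chase 'a': 0 ⇒ 1;  out={1}∪out(1)={1}
  fail(8) 'ac': from fail(1)=0 chase 'c': 0 ⇒ 6;  out=∅∪out(6)=∅
  fail(14) 'ba': from fail(13)=0 chase 'a': 0 ⇒ 1;  out=∅∪out(1)=∅
  fail(3) 'abb': from fail(2)=13 chase 'b': 13→0 ⇒ 13;  out=∅∪out(13)=∅
  fail(9) 'acc': from fail(8)=6 chase 'c': 6→0 ⇒ 6;  out=∅∪out(6)=∅
  fail(15) 'bab': from fail(14)=1 chase 'b': 1 ⇒ 2;  out={3}∪out(2)={3}
  fail(4) 'abba': from fail(3)=13 chase 'a': 13 ⇒ 14;  out=∅∪out(14)=∅
  fail(10) 'accc': from fail(9)=6 chase 'c': 6→0 ⇒ 6;  out=∅∪out(6)=∅
  fail(5) 'abbab': from fail(4)=14 chase 'b': 14 ⇒ 15;  out={0}∪out(15)={0,3}
  fail(11) 'accca': from fail(10)=6 chase 'a': 6 ⇒ 7;  out=∅∪out(7)={1}
  fail(12) 'acccab': from fail(11)=7 chase 'b': 7→1 ⇒ 2;  out={2}∪out(2)={2}

Run:
pos 0 'a': at 1
pos 1 'b': at 2
pos 2 'b': at 3
pos 3 'a': at 4
pos 4 'b': at 5  emit P0@[0:4],P3@[2:4]
pos 5 'd': at 0 (via fail)
pos 6 'c': at 6
pos 7 'a': at 7  emit P1@[6:7]
pos 8 'd': at 0 (via fail)
pos 9 'c': at 6
pos 10 'c': at 6 (via fail)
pos 11 'a': at 7  emit P1@[10:11]
pos 12 'd': at 0 (via fail)
pos 13 'a': at 1
pos 14 'a': at 1 (via fail)
pos 15 'b': at 2
pos 16 'b': at 3
pos 17 'a': at 4
pos 18 'b': at 5  emit P0@[14:18],P3@[16:18]
pos 19 'b': at 3 (via fail)
pos 20 'a': at 4

All matches (sorted): [[4,0],[4,3],[7,1],[11,1],[18,0],[18,3]]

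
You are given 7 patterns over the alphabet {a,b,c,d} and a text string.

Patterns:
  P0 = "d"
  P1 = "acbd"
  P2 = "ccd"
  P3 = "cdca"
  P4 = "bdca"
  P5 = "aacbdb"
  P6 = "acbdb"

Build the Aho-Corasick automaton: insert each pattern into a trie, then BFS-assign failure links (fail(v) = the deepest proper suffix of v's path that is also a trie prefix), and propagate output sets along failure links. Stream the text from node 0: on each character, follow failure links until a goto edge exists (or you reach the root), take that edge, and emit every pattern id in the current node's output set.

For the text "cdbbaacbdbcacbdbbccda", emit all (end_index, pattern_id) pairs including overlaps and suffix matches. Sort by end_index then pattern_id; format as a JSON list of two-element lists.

Construct AC machine:
Trie nodes:
  0='ε' goto a→2 b→12 c→6 d→1
  1='d' goto ·  [P0 ends]
  2='a' goto a→16 c→3
  3='ac' goto b→4
  4='acb' goto d→5
  5='acbd' goto b→21  [P1 ends]
  6='c' goto c→7 d→9
  7='cc' goto d→8
  8='ccd' goto ·  [P2 ends]
  9='cd' goto c→10
  10='cdc' goto a→11
  11='cdca' goto ·  [P3 ends]
  12='b' goto d→13
  13='bd' goto c→14
  14='bdc' goto a→15
  15='bdca' goto ·  [P4 ends]
  16='aa' goto c→17
  17='aac' goto b→18
  18='aacb' goto d→19
  19='aacbd' goto b→20
  20='aacbdb' goto ·  [P5 ends]
  21='acbdb' goto ·  [P6 ends]

Failure links (BFS by depth):
  fail(1) 'd': from fail(0)=0 chase 'd': 0 ⇒ 0;  out={0}∪out(0)={0}
  fail(2) 'a': from fail(0)=0 chase 'a': 0 ⇒ 0;  out=∅∪out(0)=∅
  fail(6) 'c': from fail(0)=0 chase 'c': 0 ⇒ 0;  out=∅∪out(0)=∅
  fail(12) 'b': from fail(0)=0 chase 'b': 0 ⇒ 0;  out=∅∪out(0)=∅
  fail(3) 'ac': from fail(2)=0 chase 'c': 0 ⇒ 6;  out=∅∪out(6)=∅
  fail(7) 'cc': from fail(6)=0 chase 'c': 0 ⇒ 6;  out=∅∪out(6)=∅
  fail(9) 'cd': from fail(6)=0 chase 'd': 0 ⇒ 1;  out=∅∪out(1)={0}
  fail(13) 'bd': from fail(12)=0 chase 'd': 0 ⇒ 1;  out=∅∪out(1)={0}
  fail(16) 'aa': from fail(2)=0 chase 'a': 0 ⇒ 2;  out=∅∪out(2)=∅
  fail(4) 'acb': from fail(3)=6 chase 'b': 6→0 ⇒ 12;  out=∅∪out(12)=∅
  fail(8) 'ccd': from fail(7)=6 chase 'd': 6 ⇒ 9;  out={2}∪out(9)={0,2}
  fail(10) 'cdc': from fail(9)=1 chase 'c': 1→0 ⇒ 6;  out=∅∪out(6)=∅
  fail(14) 'bdc': from fail(13)=1 chase 'c': 1→0 ⇒ 6;  out=∅∪out(6)=∅
  fail(17) 'aac': from fail(16)=2 chase 'c': 2 ⇒ 3;  out=∅∪out(3)=∅
  fail(5) 'acbd': from fail(4)=12 chase 'd': 12 ⇒ 13;  out={1}∪out(13)={0,1}
  fail(11) 'cdca': from fail(10)=6 chase 'a': 6→0 ⇒ 2;  out={3}∪out(2)={3}
  fail(15) 'bdca': from fail(14)=6 chase 'a': 6→0 ⇒ 2;  out={4}∪out(2)={4}
  fail(18) 'aacb': from fail(17)=3 chase 'b': 3 ⇒ 4;  out=∅∪out(4)=∅
  fail(19) 'aacbd': from fail(18)=4 chase 'd': 4 ⇒ 5;  out=∅∪out(5)={0,1}
  fail(21) 'acbdb': from fail(5)=13 chase 'b': 13→1→0 ⇒ 12;  out={6}∪out(12)={6}
  fail(20) 'aacbdb': from fail(19)=5 chase 'b': 5 ⇒ 21;  out={5}∪out(21)={5,6}

Run:
pos 0 'c': at 6
pos 1 'd': at 9  emit P0@[1:1]
pos 2 'b': at 12 (via fail)
pos 3 'b': at 12 (via fail)
pos 4 'a': at 2 (via fail)
pos 5 'a': at 16
pos 6 'c': at 17
pos 7 'b': at 18
pos 8 'd': at 19  emit P0@[8:8],P1@[5:8]
pos 9 'b': at 20  emit P5@[4:9],P6@[5:9]
pos 10 'c': at 6 (via fail)
pos 11 'a': at 2 (via fail)
pos 12 'c': at 3
pos 13 'b': at 4
pos 14 'd': at 5  emit P0@[14:14],P1@[11:14]
pos 15 'b': at 21  emit P6@[11:15]
pos 16 'b': at 12 (via fail)
pos 17 'c': at 6 (via fail)
pos 18 'c': at 7
pos 19 'd': at 8  emit P0@[19:19],P2@[17:19]
pos 20 'a': at 2 (via fail)

Matches: [[1,0],[8,0],[8,1],[9,5],[9,6],[14,0],[14,1],[15,6],[19,0],[19,2]]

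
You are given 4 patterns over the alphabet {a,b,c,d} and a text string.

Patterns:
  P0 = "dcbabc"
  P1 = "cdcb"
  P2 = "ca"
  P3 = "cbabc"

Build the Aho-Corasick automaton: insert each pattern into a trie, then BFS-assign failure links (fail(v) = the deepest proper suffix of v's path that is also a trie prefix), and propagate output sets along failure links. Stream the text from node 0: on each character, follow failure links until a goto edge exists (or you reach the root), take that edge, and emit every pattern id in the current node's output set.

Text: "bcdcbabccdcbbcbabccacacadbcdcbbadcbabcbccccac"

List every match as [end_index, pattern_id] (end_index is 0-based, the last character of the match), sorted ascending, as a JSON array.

Build automaton:
Trie nodes:
  n0 'ε': c→7 d→1
  n1 'd': c→2
  n2 'dc': b→3
  n3 'dcb': a→4
  n4 'dcba': b→5
  n5 'dcbab': c→6
  n6 'dcbabc': ·  ←P0
  n7 'c': a→11 b→12 d→8
  n8 'cd': c→9
  n9 'cdc': b→10
  n10 'cdcb': ·  ←P1
  n11 'ca': ·  ←P2
  n12 'cb': a→13
  n13 'cba': b→14
  n14 'cbab': c→15
  n15 'cbabc': ·  ←P3

Failure links (BFS by depth):
  fail(1) 'd': from fail(0)=0 chase 'd': 0 ⇒ 0;  out=∅∪out(0)=∅
  fail(7) 'c': from fail(0)=0 chase 'c': 0 ⇒ 0;  out=∅∪out(0)=∅
  fail(2) 'dc': from fail(1)=0 chase 'c': 0 ⇒ 7;  out=∅∪out(7)=∅
  fail(8) 'cd': from fail(7)=0 chase 'd': 0 ⇒ 1;  out=∅∪out(1)=∅
  fail(11) 'ca': from fail(7)=0 chase 'a': 0 ⇒ 0;  out={2}∪out(0)={2}
  fail(12) 'cb': from fail(7)=0 chase 'b': 0 ⇒ 0;  out=∅∪out(0)=∅
  fail(3) 'dcb': from fail(2)=7 chase 'b': 7 ⇒ 12;  out=∅∪out(12)=∅
  fail(9) 'cdc': from fail(8)=1 chase 'c': 1 ⇒ 2;  out=∅∪out(2)=∅
  fail(13) 'cba': from fail(12)=0 chase 'a': 0 ⇒ 0;  out=∅∪out(0)=∅
  fail(4) 'dcba': from fail(3)=12 chase 'a': 12 ⇒ 13;  out=∅∪out(13)=∅
  fail(10) 'cdcb': from fail(9)=2 chase 'b': 2 ⇒ 3;  out={1}∪out(3)={1}
  fail(14) 'cbab': from fail(13)=0 chase 'b': 0 ⇒ 0;  out=∅∪out(0)=∅
  fail(5) 'dcbab': from fail(4)=13 chase 'b': 13 ⇒ 14;  out=∅∪out(14)=∅
  fail(15) 'cbabc': from fail(14)=0 chase 'c': 0 ⇒ 7;  out={3}∪out(7)={3}
  fail(6) 'dcbabc': from fail(5)=14 chase 'c': 14 ⇒ 15;  out={0}∪out(15)={0,3}

Text stream:
[0] read 'b'  n0⇒n0
[1] read 'c'  n0⇒n7
[2] read 'd'  n7⇒n8
[3] read 'c'  n8⇒n9
[4] read 'b'  n9⇒n10  ** P1@[1:4]
[5] read 'a'  n10⇒n4 (fail-walked)
[6] read 'b'  n4⇒n5
[7] read 'c'  n5⇒n6  ** P0@[2:7],P3@[3:7]
[8] read 'c'  n6⇒n7 (fail-walked)
[9] read 'd'  n7⇒n8
[10] read 'c'  n8⇒n9
[11] read 'b'  n9⇒n10  ** P1@[8:11]
[12] read 'b'  n10⇒n0 (fail-walked)
[13] read 'c'  n0⇒n7
[14] read 'b'  n7⇒n12
[15] read 'a'  n12⇒n13
[16] read 'b'  n13⇒n14
[17] read 'c'  n14⇒n15  ** P3@[13:17]
[18] read 'c'  n15⇒n7 (fail-walked)
[19] read 'a'  n7⇒n11  ** P2@[18:19]
[20] read 'c'  n11⇒n7 (fail-walked)
[21] read 'a'  n7⇒n11  ** P2@[20:21]
[22] read 'c'  n11⇒n7 (fail-walked)
[23] read 'a'  n7⇒n11  ** P2@[22:23]
[24] read 'd'  n11⇒n1 (fail-walked)
[25] read 'b'  n1⇒n0 (fail-walked)
[26] read 'c'  n0⇒n7
[27] read 'd'  n7⇒n8
[28] read 'c'  n8⇒n9
[29] read 'b'  n9⇒n10  ** P1@[26:29]
[30] read 'b'  n10⇒n0 (fail-walked)
[31] read 'a'  n0⇒n0
[32] read 'd'  n0⇒n1
[33] read 'c'  n1⇒n2
[34] read 'b'  n2⇒n3
[35] read 'a'  n3⇒n4
[36] read 'b'  n4⇒n5
[37] read 'c'  n5⇒n6  ** P0@[32:37],P3@[33:37]
[38] read 'b'  n6⇒n12 (fail-walked)
[39] read 'c'  n12⇒n7 (fail-walked)
[40] read 'c'  n7⇒n7 (fail-walked)
[41] read 'c'  n7⇒n7 (fail-walked)
[42] read 'c'  n7⇒n7 (fail-walked)
[43] read 'a'  n7⇒n11  ** P2@[42:43]
[44] read 'c'  n11⇒n7 (fail-walked)

Result: [[4,1],[7,0],[7,3],[11,1],[17,3],[19,2],[21,2],[23,2],[29,1],[37,0],[37,3],[43,2]]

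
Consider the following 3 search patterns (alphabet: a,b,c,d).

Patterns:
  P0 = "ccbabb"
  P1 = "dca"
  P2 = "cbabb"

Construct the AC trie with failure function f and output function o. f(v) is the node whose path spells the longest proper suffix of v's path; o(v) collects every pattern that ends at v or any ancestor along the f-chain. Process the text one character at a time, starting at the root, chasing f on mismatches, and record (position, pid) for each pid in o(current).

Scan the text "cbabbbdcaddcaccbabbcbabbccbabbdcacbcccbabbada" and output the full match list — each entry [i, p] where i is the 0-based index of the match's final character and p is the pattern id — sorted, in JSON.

Construct AC machine:
Trie nodes:
  n0 'ε': c→1 d→7
  n1 'c': b→10 c→2
  n2 'cc': b→3
  n3 'ccb': a→4
  n4 'ccba': b→5
  n5 'ccbab': b→6
  n6 'ccbabb': ·  ←P0
  n7 'd': c→8
  n8 'dc': a→9
  n9 'dca': ·  ←P1
  n10 'cb': a→11
  n11 'cba': b→12
  n12 'cbab': b→13
  n13 'cbabb': ·  ←P2

Failure links (BFS by depth):
  n1('c'): parent n0 fail=0; on 'c' 0 → fail=0;  out ∅∪∅=∅
  n7('d'): parent n0 fail=0; on 'd' 0 → fail=0;  out ∅∪∅=∅
  n2('cc'): parent n1 fail=0; on 'c' 0 → fail=1;  out ∅∪∅=∅
  n8('dc'): parent n7 fail=0; on 'c' 0 → fail=1;  out ∅∪∅=∅
  n10('cb'): parent n1 fail=0; on 'b' 0 → fail=0;  out ∅∪∅=∅
  n3('ccb'): parent n2 fail=1; on 'b' 1 → fail=10;  out ∅∪∅=∅
  n9('dca'): parent n8 fail=1; on 'a' 1→0 → fail=0;  out {1}∪∅={1}
  n11('cba'): parent n10 fail=0; on 'a' 0 → fail=0;  out ∅∪∅=∅
  n4('ccba'): parent n3 fail=10; on 'a' 10 → fail=11;  out ∅∪∅=∅
  n12('cbab'): parent n11 fail=0; on 'b' 0 → fail=0;  out ∅∪∅=∅
  n5('ccbab'): parent n4 fail=11; on 'b' 11 → fail=12;  out ∅∪∅=∅
  n13('cbabb'): parent n12 fail=0; on 'b' 0 → fail=0;  out {2}∪∅={2}
  n6('ccbabb'): parent n5 fail=12; on 'b' 12 → fail=13;  out {0}∪{2}={0,2}

Text stream:
[0] read 'c'  n0⇒n1
[1] read 'b'  n1⇒n10
[2] read 'a'  n10⇒n11
[3] read 'b'  n11⇒n12
[4] read 'b'  n12⇒n13  emit P2@[0:4]
[5] read 'b'  n13⇒n0 ·f
[6] read 'd'  n0⇒n7
[7] read 'c'  n7⇒n8
[8] read 'a'  n8⇒n9  emit P1@[6:8]
[9] read 'd'  n9⇒n7 ·f
[10] read 'd'  n7⇒n7 ·f
[11] read 'c'  n7⇒n8
[12] read 'a'  n8⇒n9  emit P1@[10:12]
[13] read 'c'  n9⇒n1 ·f
[14] read 'c'  n1⇒n2
[15] read 'b'  n2⇒n3
[16] read 'a'  n3⇒n4
[17] read 'b'  n4⇒n5
[18] read 'b'  n5⇒n6  emit P0@[13:18],P2@[14:18]
[19] read 'c'  n6⇒n1 ·f
[20] read 'b'  n1⇒n10
[21] read 'a'  n10⇒n11
[22] read 'b'  n11⇒n12
[23] read 'b'  n12⇒n13  emit P2@[19:23]
[24] read 'c'  n13⇒n1 ·f
[25] read 'c'  n1⇒n2
[26] read 'b'  n2⇒n3
[27] read 'a'  n3⇒n4
[28] read 'b'  n4⇒n5
[29] read 'b'  n5⇒n6  emit P0@[24:29],P2@[25:29]
[30] read 'd'  n6⇒n7 ·f
[31] read 'c'  n7⇒n8
[32] read 'a'  n8⇒n9  emit P1@[30:32]
[33] read 'c'  n9⇒n1 ·f
[34] read 'b'  n1⇒n10
[35] read 'c'  n10⇒n1 ·f
[36] read 'c'  n1⇒n2
[37] read 'c'  n2⇒n2 ·f
[38] read 'b'  n2⇒n3
[39] read 'a'  n3⇒n4
[40] read 'b'  n4⇒n5
[41] read 'b'  n5⇒n6  emit P0@[36:41],P2@[37:41]
[42] read 'a'  n6⇒n0 ·f
[43] read 'd'  n0⇒n7
[44] read 'a'  n7⇒n0 ·f

Result: [[4,2],[8,1],[12,1],[18,0],[18,2],[23,2],[29,0],[29,2],[32,1],[41,0],[41,2]]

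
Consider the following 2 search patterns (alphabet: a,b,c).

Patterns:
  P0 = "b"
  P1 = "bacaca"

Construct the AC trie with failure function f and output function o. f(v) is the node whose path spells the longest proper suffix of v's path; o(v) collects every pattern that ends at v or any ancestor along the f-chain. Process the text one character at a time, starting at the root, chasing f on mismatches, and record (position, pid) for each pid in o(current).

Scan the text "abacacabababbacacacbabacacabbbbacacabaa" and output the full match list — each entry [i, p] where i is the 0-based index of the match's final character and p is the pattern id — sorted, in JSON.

Build automaton:
Trie nodes:
  0='ε' goto b→1
  1='b' goto a→2  [P0 ends]
  2='ba' goto c→3
  3='bac' goto a→4
  4='baca' goto c→5
  5='bacac' goto a→6
  6='bacaca' goto ·  [P1 ends]

BFS fail/out derivation:
  n1('b'): parent n0 fail=0; on 'b' 0 → fail=0;  out {0}∪∅={0}
  n2('ba'): parent n1 fail=0; on 'a' 0 → fail=0;  out ∅∪∅=∅
  n3('bac'): parent n2 fail=0; on 'c' 0 → fail=0;  out ∅∪∅=∅
  n4('baca'): parent n3 fail=0; on 'a' 0 → fail=0;  out ∅∪∅=∅
  n5('bacac'): parent n4 fail=0; on 'c' 0 → fail=0;  out ∅∪∅=∅
  n6('bacaca'): parent n5 fail=0; on 'a' 0 → fail=0;  out {1}∪∅={1}

Scan:
i=0 'a': node 0→0
i=1 'b': node 0→1  ** P0@[1:1]
i=2 'a': node 1→2
i=3 'c': node 2→3
i=4 'a': node 3→4
i=5 'c': node 4→5
i=6 'a': node 5→6  ** P1@[1:6]
i=7 'b': node 6→1 ·f  ** P0@[7:7]
i=8 'a': node 1→2
i=9 'b': node 2→1 ·f  ** P0@[9:9]
i=10 'a': node 1→2
i=11 'b': node 2→1 ·f  ** P0@[11:11]
i=12 'b': node 1→1 ·f  ** P0@[12:12]
i=13 'a': node 1→2
i=14 'c': node 2→3
i=15 'a': node 3→4
i=16 'c': node 4→5
i=17 'a': node 5→6  ** P1@[12:17]
i=18 'c': node 6→0 ·f
i=19 'b': node 0→1  ** P0@[19:19]
i=20 'a': node 1→2
i=21 'b': node 2→1 ·f  ** P0@[21:21]
i=22 'a': node 1→2
i=23 'c': node 2→3
i=24 'a': node 3→4
i=25 'c': node 4→5
i=26 'a': node 5→6  ** P1@[21:26]
i=27 'b': node 6→1 ·f  ** P0@[27:27]
i=28 'b': node 1→1 ·f  ** P0@[28:28]
i=29 'b': node 1→1 ·f  ** P0@[29:29]
i=30 'b': node 1→1 ·f  ** P0@[30:30]
i=31 'a': node 1→2
i=32 'c': node 2→3
i=33 'a': node 3→4
i=34 'c': node 4→5
i=35 'a': node 5→6  ** P1@[30:35]
i=36 'b': node 6→1 ·f  ** P0@[36:36]
i=37 'a': node 1→2
i=38 'a': node 2→0 ·f

All matches (sorted): [[1,0],[6,1],[7,0],[9,0],[11,0],[12,0],[17,1],[19,0],[21,0],[26,1],[27,0],[28,0],[29,0],[30,0],[35,1],[36,0]]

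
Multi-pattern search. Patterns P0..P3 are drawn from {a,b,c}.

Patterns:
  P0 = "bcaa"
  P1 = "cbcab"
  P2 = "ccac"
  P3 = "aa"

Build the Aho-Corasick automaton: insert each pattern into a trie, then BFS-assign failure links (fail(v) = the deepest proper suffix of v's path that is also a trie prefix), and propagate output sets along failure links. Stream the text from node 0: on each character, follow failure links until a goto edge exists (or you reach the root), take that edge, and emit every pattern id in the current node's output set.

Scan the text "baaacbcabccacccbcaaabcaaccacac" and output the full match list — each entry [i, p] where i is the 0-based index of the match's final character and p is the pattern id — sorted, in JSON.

Build automaton:
Trie (insert patterns):
  0='ε' goto a→13 b→1 c→5
  1='b' goto c→2
  2='bc' goto a→3
  3='bca' goto a→4
  4='bcaa' goto ·  ←P0
  5='c' goto b→6 c→10
  6='cb' goto c→7
  7='cbc' goto a→8
  8='cbca' goto b→9
  9='cbcab' goto ·  ←P1
  10='cc' goto a→11
  11='cca' goto c→12
  12='ccac' goto ·  ←P2
  13='a' goto a→14
  14='aa' goto ·  ←P3

BFS fail/out derivation:
  n1('b'): parent n0 fail=0; on 'b' 0 → fail=0;  out ∅∪∅=∅
  n5('c'): parent n0 fail=0; on 'c' 0 → fail=0;  out ∅∪∅=∅
  n13('a'): parent n0 fail=0; on 'a' 0 → fail=0;  out ∅∪∅=∅
  n2('bc'): parent n1 fail=0; on 'c' 0 → fail=5;  out ∅∪∅=∅
  n6('cb'): parent n5 fail=0; on 'b' 0 → fail=1;  out ∅∪∅=∅
  n10('cc'): parent n5 fail=0; on 'c' 0 → fail=5;  out ∅∪∅=∅
  n14('aa'): parent n13 fail=0; on 'a' 0 → fail=13;  out {3}∪∅={3}
  n3('bca'): parent n2 fail=5; on 'a' 5→0 → fail=13;  out ∅∪∅=∅
  n7('cbc'): parent n6 fail=1; on 'c' 1 → fail=2;  out ∅∪∅=∅
  n11('cca'): parent n10 fail=5; on 'a' 5→0 → fail=13;  out ∅∪∅=∅
  n4('bcaa'): parent n3 fail=13; on 'a' 13 → fail=14;  out {0}∪{3}={0,3}
  n8('cbca'): parent n7 fail=2; on 'a' 2 → fail=3;  out ∅∪∅=∅
  n12('ccac'): parent n11 fail=13; on 'c' 13→0 → fail=5;  out {2}∪∅={2}
  n9('cbcab'): parent n8 fail=3; on 'b' 3→13→0 → fail=1;  out {1}∪∅={1}

Text stream:
i=0 'b': node 0→1
i=1 'a': node 1→13 (fail-walked)
i=2 'a': node 13→14  ** P3@[1:2]
i=3 'a': node 14→14 (fail-walked)  ** P3@[2:3]
i=4 'c': node 14→5 (fail-walked)
i=5 'b': node 5→6
i=6 'c': node 6→7
i=7 'a': node 7→8
i=8 'b': node 8→9  ** P1@[4:8]
i=9 'c': node 9→2 (fail-walked)
i=10 'c': node 2→10 (fail-walked)
i=11 'a': node 10→11
i=12 'c': node 11→12  ** P2@[9:12]
i=13 'c': node 12→10 (fail-walked)
i=14 'c': node 10→10 (fail-walked)
i=15 'b': node 10→6 (fail-walked)
i=16 'c': node 6→7
i=17 'a': node 7→8
i=18 'a': node 8→4 (fail-walked)  ** P0@[15:18],P3@[17:18]
i=19 'a': node 4→14 (fail-walked)  ** P3@[18:19]
i=20 'b': node 14→1 (fail-walked)
i=21 'c': node 1→2
i=22 'a': node 2→3
i=23 'a': node 3→4  ** P0@[20:23],P3@[22:23]
i=24 'c': node 4→5 (fail-walked)
i=25 'c': node 5→10
i=26 'a': node 10→11
i=27 'c': node 11→12  ** P2@[24:27]
i=28 'a': node 12→13 (fail-walked)
i=29 'c': node 13→5 (fail-walked)

Matches: [[2,3],[3,3],[8,1],[12,2],[18,0],[18,3],[19,3],[23,0],[23,3],[27,2]]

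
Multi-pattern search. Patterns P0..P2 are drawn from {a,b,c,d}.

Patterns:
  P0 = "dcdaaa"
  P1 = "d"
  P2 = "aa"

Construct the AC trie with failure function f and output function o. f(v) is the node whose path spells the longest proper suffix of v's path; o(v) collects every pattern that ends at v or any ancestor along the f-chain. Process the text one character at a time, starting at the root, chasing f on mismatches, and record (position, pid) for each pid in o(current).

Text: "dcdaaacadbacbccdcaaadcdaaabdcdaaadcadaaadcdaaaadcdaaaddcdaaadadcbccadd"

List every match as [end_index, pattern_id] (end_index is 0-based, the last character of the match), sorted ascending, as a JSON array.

Construct AC machine:
Trie nodes:
  0='ε' goto a→7 d→1
  1='d' goto c→2  [P1 ends]
  2='dc' goto d→3
  3='dcd' goto a→4
  4='dcda' goto a→5
  5='dcdaa' goto a→6
  6='dcdaaa' goto ·  [P0 ends]
  7='a' goto a→8
  8='aa' goto ·  [P2 ends]

BFS fail/out derivation:
  n1('d'): parent n0 fail=0; on 'd' 0 → fail=0;  out {1}∪∅={1}
  n7('a'): parent n0 fail=0; on 'a' 0 → fail=0;  out ∅∪∅=∅
  n2('dc'): parent n1 fail=0; on 'c' 0 → fail=0;  out ∅∪∅=∅
  n8('aa'): parent n7 fail=0; on 'a' 0 → fail=7;  out {2}∪∅={2}
  n3('dcd'): parent n2 fail=0; on 'd' 0 → fail=1;  out ∅∪{1}={1}
  n4('dcda'): parent n3 fail=1; on 'a' 1→0 → fail=7;  out ∅∪∅=∅
  n5('dcdaa'): parent n4 fail=7; on 'a' 7 → fail=8;  out ∅∪{2}={2}
  n6('dcdaaa'): parent n5 fail=8; on 'a' 8→7 → fail=8;  out {0}∪{2}={0,2}

Text stream:
pos 0 'd': at 1  ** P1@[0:0]
pos 1 'c': at 2
pos 2 'd': at 3  ** P1@[2:2]
pos 3 'a': at 4
pos 4 'a': at 5  ** P2@[3:4]
pos 5 'a': at 6  ** P0@[0:5],P2@[4:5]
pos 6 'c': at 0 (via fail)
pos 7 'a': at 7
pos 8 'd': at 1 (via fail)  ** P1@[8:8]
pos 9 'b': at 0 (via fail)
pos 10 'a': at 7
pos 11 'c': at 0 (via fail)
pos 12 'b': at 0
pos 13 'c': at 0
pos 14 'c': at 0
pos 15 'd': at 1  ** P1@[15:15]
pos 16 'c': at 2
pos 17 'a': at 7 (via fail)
pos 18 'a': at 8  ** P2@[17:18]
pos 19 'a': at 8 (via fail)  ** P2@[18:19]
pos 20 'd': at 1 (via fail)  ** P1@[20:20]
pos 21 'c': at 2
pos 22 'd': at 3  ** P1@[22:22]
pos 23 'a': at 4
pos 24 'a': at 5  ** P2@[23:24]
pos 25 'a': at 6  ** P0@[20:25],P2@[24:25]
pos 26 'b': at 0 (via fail)
pos 27 'd': at 1  ** P1@[27:27]
pos 28 'c': at 2
pos 29 'd': at 3  ** P1@[29:29]
pos 30 'a': at 4
pos 31 'a': at 5  ** P2@[30:31]
pos 32 'a': at 6  ** P0@[27:32],P2@[31:32]
pos 33 'd': at 1 (via fail)  ** P1@[33:33]
pos 34 'c': at 2
pos 35 'a': at 7 (via fail)
pos 36 'd': at 1 (via fail)  ** P1@[36:36]
pos 37 'a': at 7 (via fail)
pos 38 'a': at 8  ** P2@[37:38]
pos 39 'a': at 8 (via fail)  ** P2@[38:39]
pos 40 'd': at 1 (via fail)  ** P1@[40:40]
pos 41 'c': at 2
pos 42 'd': at 3  ** P1@[42:42]
pos 43 'a': at 4
pos 44 'a': at 5  ** P2@[43:44]
pos 45 'a': at 6  ** P0@[40:45],P2@[44:45]
pos 46 'a': at 8 (via fail)  ** P2@[45:46]
pos 47 'd': at 1 (via fail)  ** P1@[47:47]
pos 48 'c': at 2
pos 49 'd': at 3  ** P1@[49:49]
pos 50 'a': at 4
pos 51 'a': at 5  ** P2@[50:51]
pos 52 'a': at 6  ** P0@[47:52],P2@[51:52]
pos 53 'd': at 1 (via fail)  ** P1@[53:53]
pos 54 'd': at 1 (via fail)  ** P1@[54:54]
pos 55 'c': at 2
pos 56 'd': at 3  ** P1@[56:56]
pos 57 'a': at 4
pos 58 'a': at 5  ** P2@[57:58]
pos 59 'a': at 6  ** P0@[54:59],P2@[58:59]
pos 60 'd': at 1 (via fail)  ** P1@[60:60]
pos 61 'a': at 7 (via fail)
pos 62 'd': at 1 (via fail)  ** P1@[62:62]
pos 63 'c': at 2
pos 64 'b': at 0 (via fail)
pos 65 'c': at 0
pos 66 'c': at 0
pos 67 'a': at 7
pos 68 'd': at 1 (via fail)  ** P1@[68:68]
pos 69 'd': at 1 (via fail)  ** P1@[69:69]

All matches (sorted): [[0,1],[2,1],[4,2],[5,0],[5,2],[8,1],[15,1],[18,2],[19,2],[20,1],[22,1],[24,2],[25,0],[25,2],[27,1],[29,1],[31,2],[32,0],[32,2],[33,1],[36,1],[38,2],[39,2],[40,1],[42,1],[44,2],[45,0],[45,2],[46,2],[47,1],[49,1],[51,2],[52,0],[52,2],[53,1],[54,1],[56,1],[58,2],[59,0],[59,2],[60,1],[62,1],[68,1],[69,1]]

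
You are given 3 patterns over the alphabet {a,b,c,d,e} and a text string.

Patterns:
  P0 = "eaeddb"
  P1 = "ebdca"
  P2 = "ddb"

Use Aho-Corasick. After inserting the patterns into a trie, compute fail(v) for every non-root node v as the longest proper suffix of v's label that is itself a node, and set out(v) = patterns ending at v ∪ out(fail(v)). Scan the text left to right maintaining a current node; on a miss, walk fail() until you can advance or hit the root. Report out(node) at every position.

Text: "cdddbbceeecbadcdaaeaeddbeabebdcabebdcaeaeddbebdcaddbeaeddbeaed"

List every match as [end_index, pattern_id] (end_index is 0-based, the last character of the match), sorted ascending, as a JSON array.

Build:
Trie nodes:
  n0 'ε': d→11 e→1
  n1 'e': a→2 b→7
  n2 'ea': e→3
  n3 'eae': d→4
  n4 'eaed': d→5
  n5 'eaedd': b→6
  n6 'eaeddb': ·  ←P0
  n7 'eb': d→8
  n8 'ebd': c→9
  n9 'ebdc': a→10
  n10 'ebdca': ·  ←P1
  n11 'd': d→12
  n12 'dd': b→13
  n13 'ddb': ·  ←P2

BFS fail/out derivation:
  n1('e'): parent n0 fail=0; on 'e' 0 → fail=0;  out ∅∪∅=∅
  n11('d'): parent n0 fail=0; on 'd' 0 → fail=0;  out ∅∪∅=∅
  n2('ea'): parent n1 fail=0; on 'a' 0 → fail=0;  out ∅∪∅=∅
  n7('eb'): parent n1 fail=0; on 'b' 0 → fail=0;  out ∅∪∅=∅
  n12('dd'): parent n11 fail=0; on 'd' 0 → fail=11;  out ∅∪∅=∅
  n3('eae'): parent n2 fail=0; on 'e' 0 → fail=1;  out ∅∪∅=∅
  n8('ebd'): parent n7 fail=0; on 'd' 0 → fail=11;  out ∅∪∅=∅
  n13('ddb'): parent n12 fail=11; on 'b' 11→0 → fail=0;  out {2}∪∅={2}
  n4('eaed'): parent n3 fail=1; on 'd' 1→0 → fail=11;  out ∅∪∅=∅
  n9('ebdc'): parent n8 fail=11; on 'c' 11→0 → fail=0;  out ∅∪∅=∅
  n5('eaedd'): parent n4 fail=11; on 'd' 11 → fail=12;  out ∅∪∅=∅
  n10('ebdca'): parent n9 fail=0; on 'a' 0 → fail=0;  out {1}∪∅={1}
  n6('eaeddb'): parent n5 fail=12; on 'b' 12 → fail=13;  out {0}∪{2}={0,2}

Text stream:
pos 0 'c': at 0
pos 1 'd': at 11
pos 2 'd': at 12
pos 3 'd': at 12 (fail-walked)
pos 4 'b': at 13  emit P2@[2:4]
pos 5 'b': at 0 (fail-walked)
pos 6 'c': at 0
pos 7 'e': at 1
pos 8 'e': at 1 (fail-walked)
pos 9 'e': at 1 (fail-walked)
pos 10 'c': at 0 (fail-walked)
pos 11 'b': at 0
pos 12 'a': at 0
pos 13 'd': at 11
pos 14 'c': at 0 (fail-walked)
pos 15 'd': at 11
pos 16 'a': at 0 (fail-walked)
pos 17 'a': at 0
pos 18 'e': at 1
pos 19 'a': at 2
pos 20 'e': at 3
pos 21 'd': at 4
pos 22 'd': at 5
pos 23 'b': at 6  emit P0@[18:23],P2@[21:23]
pos 24 'e': at 1 (fail-walked)
pos 25 'a': at 2
pos 26 'b': at 0 (fail-walked)
pos 27 'e': at 1
pos 28 'b': at 7
pos 29 'd': at 8
pos 30 'c': at 9
pos 31 'a': at 10  emit P1@[27:31]
pos 32 'b': at 0 (fail-walked)
pos 33 'e': at 1
pos 34 'b': at 7
pos 35 'd': at 8
pos 36 'c': at 9
pos 37 'a': at 10  emit P1@[33:37]
pos 38 'e': at 1 (fail-walked)
pos 39 'a': at 2
pos 40 'e': at 3
pos 41 'd': at 4
pos 42 'd': at 5
pos 43 'b': at 6  emit P0@[38:43],P2@[41:43]
pos 44 'e': at 1 (fail-walked)
pos 45 'b': at 7
pos 46 'd': at 8
pos 47 'c': at 9
pos 48 'a': at 10  emit P1@[44:48]
pos 49 'd': at 11 (fail-walked)
pos 50 'd': at 12
pos 51 'b': at 13  emit P2@[49:51]
pos 52 'e': at 1 (fail-walked)
pos 53 'a': at 2
pos 54 'e': at 3
pos 55 'd': at 4
pos 56 'd': at 5
pos 57 'b': at 6  emit P0@[52:57],P2@[55:57]
pos 58 'e': at 1 (fail-walked)
pos 59 'a': at 2
pos 60 'e': at 3
pos 61 'd': at 4

Result: [[4,2],[23,0],[23,2],[31,1],[37,1],[43,0],[43,2],[48,1],[51,2],[57,0],[57,2]]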